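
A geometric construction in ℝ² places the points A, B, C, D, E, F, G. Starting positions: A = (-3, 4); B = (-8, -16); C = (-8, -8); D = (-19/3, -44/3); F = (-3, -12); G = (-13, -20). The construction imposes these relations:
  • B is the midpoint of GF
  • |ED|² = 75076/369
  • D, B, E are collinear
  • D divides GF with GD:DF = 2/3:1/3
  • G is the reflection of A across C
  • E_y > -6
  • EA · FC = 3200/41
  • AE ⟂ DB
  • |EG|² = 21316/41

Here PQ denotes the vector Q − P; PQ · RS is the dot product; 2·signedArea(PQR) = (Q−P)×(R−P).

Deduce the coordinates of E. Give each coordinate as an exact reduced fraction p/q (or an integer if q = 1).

1. E_x = 197/41  [D, B, E are collinear ∩ AE ⟂ DB]
2. E_y = -236/41  [D, B, E are collinear ∩ AE ⟂ DB]
   → E = (197/41, -236/41)

E = (197/41, -236/41)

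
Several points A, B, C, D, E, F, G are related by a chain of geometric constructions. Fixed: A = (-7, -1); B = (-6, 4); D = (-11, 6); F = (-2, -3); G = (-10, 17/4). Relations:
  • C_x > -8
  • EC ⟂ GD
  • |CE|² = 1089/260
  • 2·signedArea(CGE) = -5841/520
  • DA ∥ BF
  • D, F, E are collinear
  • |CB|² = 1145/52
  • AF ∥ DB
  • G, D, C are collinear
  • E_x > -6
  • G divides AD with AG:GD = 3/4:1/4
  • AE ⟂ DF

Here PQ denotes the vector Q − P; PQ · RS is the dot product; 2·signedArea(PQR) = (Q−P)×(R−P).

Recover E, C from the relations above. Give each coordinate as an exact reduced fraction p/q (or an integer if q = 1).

C = (-473/65, -67/130)
E = (-11/2, 1/2)

1. E_x = -11/2  [D, F, E are collinear ∩ AE ⟂ DF]
2. E_y = 1/2  [D, F, E are collinear ∩ AE ⟂ DF]
   → E = (-11/2, 1/2)
3. C_x = -473/65  [G, D, C are collinear ∩ EC ⟂ GD]
4. C_y = -67/130  [G, D, C are collinear ∩ EC ⟂ GD]
   → C = (-473/65, -67/130)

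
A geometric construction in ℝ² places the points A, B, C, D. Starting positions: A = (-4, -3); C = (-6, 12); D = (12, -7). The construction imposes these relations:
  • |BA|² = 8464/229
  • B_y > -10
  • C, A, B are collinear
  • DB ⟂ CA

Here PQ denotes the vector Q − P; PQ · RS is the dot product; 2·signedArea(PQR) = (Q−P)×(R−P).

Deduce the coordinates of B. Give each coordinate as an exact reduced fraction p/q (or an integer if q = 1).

1. B_x = -732/229  [C, A, B are collinear ∩ DB ⟂ CA]
2. B_y = -2067/229  [C, A, B are collinear ∩ DB ⟂ CA]
   → B = (-732/229, -2067/229)

B = (-732/229, -2067/229)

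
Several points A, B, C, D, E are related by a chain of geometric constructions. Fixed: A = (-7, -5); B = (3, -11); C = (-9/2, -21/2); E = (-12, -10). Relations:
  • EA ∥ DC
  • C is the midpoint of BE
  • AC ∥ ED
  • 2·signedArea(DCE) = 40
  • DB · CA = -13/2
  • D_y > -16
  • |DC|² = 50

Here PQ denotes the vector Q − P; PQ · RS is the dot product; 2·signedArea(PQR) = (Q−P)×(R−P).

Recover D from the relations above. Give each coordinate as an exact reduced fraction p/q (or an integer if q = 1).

D = (-19/2, -31/2)

1. D_x = -19/2  [EA ∥ DC ∩ AC ∥ ED]
2. D_y = -31/2  [EA ∥ DC ∩ AC ∥ ED]
   → D = (-19/2, -31/2)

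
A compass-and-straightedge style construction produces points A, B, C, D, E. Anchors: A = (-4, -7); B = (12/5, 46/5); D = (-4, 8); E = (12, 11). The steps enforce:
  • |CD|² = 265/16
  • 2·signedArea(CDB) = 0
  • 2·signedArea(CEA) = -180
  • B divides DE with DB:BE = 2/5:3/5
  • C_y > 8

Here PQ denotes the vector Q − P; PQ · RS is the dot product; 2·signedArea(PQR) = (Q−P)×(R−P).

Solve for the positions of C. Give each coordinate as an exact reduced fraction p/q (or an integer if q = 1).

1. C_x = 0  [2·signedArea(CDB) = 0 ∩ 2·signedArea(CEA) = -180]
2. C_y = 35/4  [2·signedArea(CDB) = 0 ∩ 2·signedArea(CEA) = -180]
   → C = (0, 35/4)

C = (0, 35/4)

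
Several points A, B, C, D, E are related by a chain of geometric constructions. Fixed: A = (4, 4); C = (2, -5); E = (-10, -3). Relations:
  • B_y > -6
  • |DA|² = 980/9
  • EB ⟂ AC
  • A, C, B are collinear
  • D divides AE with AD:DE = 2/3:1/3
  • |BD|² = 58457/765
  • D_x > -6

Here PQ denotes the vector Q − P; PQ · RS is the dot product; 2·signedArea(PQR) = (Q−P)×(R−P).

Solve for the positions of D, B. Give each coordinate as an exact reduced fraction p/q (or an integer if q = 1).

B = (158/85, -479/85)
D = (-16/3, -2/3)

1. D_x = -16/3  [D divides AE with AD:DE = 2/3:1/3]
2. D_y = -2/3  [D divides AE with AD:DE = 2/3:1/3]
   → D = (-16/3, -2/3)
3. B_x = 158/85  [A, C, B are collinear ∩ EB ⟂ AC]
4. B_y = -479/85  [A, C, B are collinear ∩ EB ⟂ AC]
   → B = (158/85, -479/85)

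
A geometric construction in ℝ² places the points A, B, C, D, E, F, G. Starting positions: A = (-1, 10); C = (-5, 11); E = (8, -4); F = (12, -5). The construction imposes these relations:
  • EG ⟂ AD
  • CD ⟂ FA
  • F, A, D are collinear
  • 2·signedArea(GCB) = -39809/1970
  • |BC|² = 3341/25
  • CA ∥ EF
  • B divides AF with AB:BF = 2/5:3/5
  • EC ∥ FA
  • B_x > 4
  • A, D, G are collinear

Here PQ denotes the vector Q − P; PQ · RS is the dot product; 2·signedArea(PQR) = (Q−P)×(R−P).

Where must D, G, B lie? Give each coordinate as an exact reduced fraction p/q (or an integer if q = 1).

B = (21/5, 4)
D = (-1265/394, 4945/394)
G = (3857/394, -965/394)

1. D_x = -1265/394  [F, A, D are collinear ∩ CD ⟂ FA]
2. D_y = 4945/394  [F, A, D are collinear ∩ CD ⟂ FA]
   → D = (-1265/394, 4945/394)
3. G_x = 3857/394  [A, D, G are collinear ∩ EG ⟂ AD]
4. G_y = -965/394  [A, D, G are collinear ∩ EG ⟂ AD]
   → G = (3857/394, -965/394)
5. B_x = 21/5  [B divides AF with AB:BF = 2/5:3/5]
6. B_y = 4  [B divides AF with AB:BF = 2/5:3/5]
   → B = (21/5, 4)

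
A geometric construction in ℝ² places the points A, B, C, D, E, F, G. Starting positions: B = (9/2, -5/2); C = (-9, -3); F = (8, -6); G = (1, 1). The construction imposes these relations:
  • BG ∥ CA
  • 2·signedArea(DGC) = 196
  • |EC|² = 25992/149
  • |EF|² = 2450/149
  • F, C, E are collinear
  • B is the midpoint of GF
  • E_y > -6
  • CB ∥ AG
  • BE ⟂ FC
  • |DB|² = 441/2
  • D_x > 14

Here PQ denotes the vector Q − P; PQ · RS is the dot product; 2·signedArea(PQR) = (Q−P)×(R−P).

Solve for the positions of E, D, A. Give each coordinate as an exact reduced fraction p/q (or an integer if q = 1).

1. E_x = 597/149  [F, C, E are collinear ∩ BE ⟂ FC]
2. E_y = -789/149  [F, C, E are collinear ∩ BE ⟂ FC]
   → E = (597/149, -789/149)
3. D_x = 15  [line 4·x + -10·y + -190 = 0 ∩ |DB|² = 441/2]
4. D_y = -13  [line 4·x + -10·y + -190 = 0 ∩ |DB|² = 441/2]
   → D = (15, -13)
5. A_x = -25/2  [CB ∥ AG ∩ BG ∥ CA]
6. A_y = 1/2  [CB ∥ AG ∩ BG ∥ CA]
   → A = (-25/2, 1/2)

A = (-25/2, 1/2)
D = (15, -13)
E = (597/149, -789/149)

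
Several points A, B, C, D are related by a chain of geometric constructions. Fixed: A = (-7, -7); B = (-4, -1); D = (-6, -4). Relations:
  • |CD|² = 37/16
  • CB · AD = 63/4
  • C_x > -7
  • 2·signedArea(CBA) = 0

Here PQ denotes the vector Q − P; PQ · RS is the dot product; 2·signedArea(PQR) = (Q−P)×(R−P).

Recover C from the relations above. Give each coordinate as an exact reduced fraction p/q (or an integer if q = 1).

C = (-25/4, -11/2)

1. C_x = -25/4  [2·signedArea(CBA) = 0 ∩ CB · AD = 63/4]
2. C_y = -11/2  [2·signedArea(CBA) = 0 ∩ CB · AD = 63/4]
   → C = (-25/4, -11/2)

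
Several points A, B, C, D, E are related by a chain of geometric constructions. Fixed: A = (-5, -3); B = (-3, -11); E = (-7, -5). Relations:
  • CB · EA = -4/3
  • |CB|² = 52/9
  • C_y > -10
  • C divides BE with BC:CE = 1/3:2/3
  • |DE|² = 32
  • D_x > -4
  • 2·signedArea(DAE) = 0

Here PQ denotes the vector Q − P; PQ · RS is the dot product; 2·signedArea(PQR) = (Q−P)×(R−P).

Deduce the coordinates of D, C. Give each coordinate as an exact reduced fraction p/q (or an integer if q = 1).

C = (-13/3, -9)
D = (-3, -1)

1. D_x = -3  [line 2·x + -2·y + 4 = 0 ∩ |DE|² = 32]
2. D_y = -1  [line 2·x + -2·y + 4 = 0 ∩ |DE|² = 32]
   → D = (-3, -1)
3. C_x = -13/3  [C divides BE with BC:CE = 1/3:2/3]
4. C_y = -9  [C divides BE with BC:CE = 1/3:2/3]
   → C = (-13/3, -9)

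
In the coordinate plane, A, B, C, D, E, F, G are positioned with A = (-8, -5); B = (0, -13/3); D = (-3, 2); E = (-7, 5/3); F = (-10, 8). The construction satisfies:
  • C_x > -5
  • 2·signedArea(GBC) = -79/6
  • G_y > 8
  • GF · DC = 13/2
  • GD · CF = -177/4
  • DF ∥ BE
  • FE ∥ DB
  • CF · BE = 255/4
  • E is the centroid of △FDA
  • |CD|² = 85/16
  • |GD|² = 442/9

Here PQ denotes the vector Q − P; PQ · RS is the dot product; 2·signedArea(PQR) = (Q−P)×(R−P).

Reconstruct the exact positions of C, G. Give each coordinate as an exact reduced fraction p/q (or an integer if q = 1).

C = (-19/4, 7/2)
G = (-6, 25/3)

1. C_x = -19/4  [line 7·x + -6·y + 217/4 = 0 ∩ |CD|² = 85/16]
2. C_y = 7/2  [line 7·x + -6·y + 217/4 = 0 ∩ |CD|² = 85/16]
   → C = (-19/4, 7/2)
3. G_x = -6  [GD · CF = -177/4 ∩ 2·signedArea(GBC) = -79/6]
4. G_y = 25/3  [GD · CF = -177/4 ∩ 2·signedArea(GBC) = -79/6]
   → G = (-6, 25/3)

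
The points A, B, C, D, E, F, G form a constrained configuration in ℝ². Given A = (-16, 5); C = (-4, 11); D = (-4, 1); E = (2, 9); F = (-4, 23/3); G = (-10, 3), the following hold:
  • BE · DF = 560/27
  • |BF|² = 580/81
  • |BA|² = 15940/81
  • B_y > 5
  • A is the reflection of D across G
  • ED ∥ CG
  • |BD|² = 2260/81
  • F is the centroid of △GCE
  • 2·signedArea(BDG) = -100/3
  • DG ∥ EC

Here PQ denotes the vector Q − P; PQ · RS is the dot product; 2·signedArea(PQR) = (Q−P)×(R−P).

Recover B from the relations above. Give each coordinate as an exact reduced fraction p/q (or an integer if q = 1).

1. B_x = -2  [2·signedArea(BDG) = -100/3 ∩ BE · DF = 560/27]
2. B_y = 53/9  [2·signedArea(BDG) = -100/3 ∩ BE · DF = 560/27]
   → B = (-2, 53/9)

B = (-2, 53/9)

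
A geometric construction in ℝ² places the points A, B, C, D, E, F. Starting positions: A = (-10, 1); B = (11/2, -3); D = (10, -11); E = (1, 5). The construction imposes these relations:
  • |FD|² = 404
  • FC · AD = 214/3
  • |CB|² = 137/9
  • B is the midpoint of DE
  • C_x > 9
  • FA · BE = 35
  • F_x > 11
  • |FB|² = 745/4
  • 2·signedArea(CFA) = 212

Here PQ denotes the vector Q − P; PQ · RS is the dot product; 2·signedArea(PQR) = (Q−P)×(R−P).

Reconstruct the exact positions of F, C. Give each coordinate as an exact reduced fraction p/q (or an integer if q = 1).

1. F_x = 12  [line 9/2·x + -8·y + 18 = 0 ∩ |FD|² = 404]
2. F_y = 9  [line 9/2·x + -8·y + 18 = 0 ∩ |FD|² = 404]
   → F = (12, 9)
3. C_x = 55/6  [FC · AD = 214/3 ∩ 2·signedArea(CFA) = 212]
4. C_y = -5/3  [FC · AD = 214/3 ∩ 2·signedArea(CFA) = 212]
   → C = (55/6, -5/3)

C = (55/6, -5/3)
F = (12, 9)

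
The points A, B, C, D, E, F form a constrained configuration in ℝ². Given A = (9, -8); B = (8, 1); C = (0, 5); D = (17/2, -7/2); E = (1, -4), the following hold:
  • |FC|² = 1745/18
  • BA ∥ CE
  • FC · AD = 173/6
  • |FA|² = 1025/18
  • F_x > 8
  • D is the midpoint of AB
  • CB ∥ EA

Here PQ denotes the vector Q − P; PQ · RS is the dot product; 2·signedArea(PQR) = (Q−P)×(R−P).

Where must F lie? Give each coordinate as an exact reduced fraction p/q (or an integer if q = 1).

F = (49/6, -1/2)

1. F_x = 49/6  [line 1/2·x + -9/2·y + -19/3 = 0 ∩ |FA|² = 1025/18]
2. F_y = -1/2  [line 1/2·x + -9/2·y + -19/3 = 0 ∩ |FA|² = 1025/18]
   → F = (49/6, -1/2)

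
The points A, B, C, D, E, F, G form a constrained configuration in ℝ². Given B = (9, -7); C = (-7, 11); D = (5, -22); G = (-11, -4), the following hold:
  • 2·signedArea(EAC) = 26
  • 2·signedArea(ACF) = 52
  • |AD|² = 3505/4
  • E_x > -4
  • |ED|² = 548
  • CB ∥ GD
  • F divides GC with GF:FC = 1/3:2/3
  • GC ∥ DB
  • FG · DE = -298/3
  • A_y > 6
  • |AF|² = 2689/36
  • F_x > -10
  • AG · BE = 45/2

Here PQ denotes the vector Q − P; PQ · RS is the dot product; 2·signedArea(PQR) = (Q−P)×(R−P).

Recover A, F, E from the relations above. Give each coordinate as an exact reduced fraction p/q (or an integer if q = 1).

A = (-3, 13/2)
E = (-3, 0)
F = (-29/3, 1)

1. F_x = -29/3  [F divides GC with GF:FC = 1/3:2/3]
2. F_y = 1  [F divides GC with GF:FC = 1/3:2/3]
   → F = (-29/3, 1)
3. A_x = -3  [line 10·x + -8/3·y + 142/3 = 0 ∩ |AF|² = 2689/36]
4. A_y = 13/2  [line 10·x + -8/3·y + 142/3 = 0 ∩ |AF|² = 2689/36]
   → A = (-3, 13/2)
5. E_x = -3  [2·signedArea(EAC) = 26 ∩ FG · DE = -298/3]
6. E_y = 0  [2·signedArea(EAC) = 26 ∩ FG · DE = -298/3]
   → E = (-3, 0)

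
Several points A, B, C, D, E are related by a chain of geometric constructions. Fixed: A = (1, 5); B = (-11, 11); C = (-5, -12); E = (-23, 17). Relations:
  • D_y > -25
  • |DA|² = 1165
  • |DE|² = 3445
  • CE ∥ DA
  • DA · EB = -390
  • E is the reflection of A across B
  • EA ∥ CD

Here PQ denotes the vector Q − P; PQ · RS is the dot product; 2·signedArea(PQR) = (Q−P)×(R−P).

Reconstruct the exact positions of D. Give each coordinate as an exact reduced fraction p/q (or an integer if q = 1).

1. D_x = 19  [CE ∥ DA ∩ EA ∥ CD]
2. D_y = -24  [CE ∥ DA ∩ EA ∥ CD]
   → D = (19, -24)

D = (19, -24)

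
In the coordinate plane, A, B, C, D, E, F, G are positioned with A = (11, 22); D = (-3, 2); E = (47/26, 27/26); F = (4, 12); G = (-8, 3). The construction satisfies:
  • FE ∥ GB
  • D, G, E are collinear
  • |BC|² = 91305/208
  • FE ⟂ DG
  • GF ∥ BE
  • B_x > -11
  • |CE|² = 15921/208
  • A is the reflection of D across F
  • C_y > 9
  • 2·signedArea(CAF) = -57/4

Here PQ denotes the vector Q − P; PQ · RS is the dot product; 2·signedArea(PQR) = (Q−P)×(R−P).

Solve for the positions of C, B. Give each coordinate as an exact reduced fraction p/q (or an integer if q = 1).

B = (-265/26, -207/26)
C = (1, 39/4)

1. C_x = 1  [line 10·x + -7·y + 233/4 = 0 ∩ |CE|² = 15921/208]
2. C_y = 39/4  [line 10·x + -7·y + 233/4 = 0 ∩ |CE|² = 15921/208]
   → C = (1, 39/4)
3. B_x = -265/26  [GF ∥ BE ∩ FE ∥ GB]
4. B_y = -207/26  [GF ∥ BE ∩ FE ∥ GB]
   → B = (-265/26, -207/26)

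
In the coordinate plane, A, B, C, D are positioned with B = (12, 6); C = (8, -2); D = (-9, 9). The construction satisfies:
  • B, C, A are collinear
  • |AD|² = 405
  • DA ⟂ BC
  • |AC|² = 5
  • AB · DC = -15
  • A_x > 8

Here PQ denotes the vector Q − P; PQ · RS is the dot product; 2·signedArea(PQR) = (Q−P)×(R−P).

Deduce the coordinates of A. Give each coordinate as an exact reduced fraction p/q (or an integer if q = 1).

1. A_x = 9  [B, C, A are collinear ∩ DA ⟂ BC]
2. A_y = 0  [B, C, A are collinear ∩ DA ⟂ BC]
   → A = (9, 0)

A = (9, 0)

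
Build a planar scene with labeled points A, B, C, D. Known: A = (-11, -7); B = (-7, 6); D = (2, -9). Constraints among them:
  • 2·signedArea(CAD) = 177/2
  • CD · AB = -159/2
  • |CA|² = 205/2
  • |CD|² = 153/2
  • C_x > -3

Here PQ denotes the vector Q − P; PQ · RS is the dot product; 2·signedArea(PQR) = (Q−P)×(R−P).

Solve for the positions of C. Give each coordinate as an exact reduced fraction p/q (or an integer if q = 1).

C = (-5/2, -3/2)

1. C_x = -5/2  [2·signedArea(CAD) = 177/2 ∩ CD · AB = -159/2]
2. C_y = -3/2  [2·signedArea(CAD) = 177/2 ∩ CD · AB = -159/2]
   → C = (-5/2, -3/2)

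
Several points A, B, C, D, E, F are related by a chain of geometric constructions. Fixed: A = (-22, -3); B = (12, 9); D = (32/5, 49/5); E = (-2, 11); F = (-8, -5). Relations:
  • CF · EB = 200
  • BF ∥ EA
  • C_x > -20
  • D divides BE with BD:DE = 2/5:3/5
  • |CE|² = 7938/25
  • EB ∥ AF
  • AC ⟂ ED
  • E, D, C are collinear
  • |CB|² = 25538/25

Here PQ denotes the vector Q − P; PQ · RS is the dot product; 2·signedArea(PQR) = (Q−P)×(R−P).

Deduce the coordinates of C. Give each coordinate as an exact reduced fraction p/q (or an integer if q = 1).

C = (-491/25, 338/25)

1. C_x = -491/25  [E, D, C are collinear ∩ AC ⟂ ED]
2. C_y = 338/25  [E, D, C are collinear ∩ AC ⟂ ED]
   → C = (-491/25, 338/25)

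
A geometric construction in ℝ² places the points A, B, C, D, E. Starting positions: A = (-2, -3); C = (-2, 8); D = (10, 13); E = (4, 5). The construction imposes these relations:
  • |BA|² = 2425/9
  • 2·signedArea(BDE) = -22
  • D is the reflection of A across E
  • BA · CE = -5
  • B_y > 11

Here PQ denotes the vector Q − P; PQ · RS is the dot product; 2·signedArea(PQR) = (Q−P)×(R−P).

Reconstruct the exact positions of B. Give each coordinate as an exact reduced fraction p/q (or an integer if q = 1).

1. B_x = 6  [2·signedArea(BDE) = -22 ∩ BA · CE = -5]
2. B_y = 34/3  [2·signedArea(BDE) = -22 ∩ BA · CE = -5]
   → B = (6, 34/3)

B = (6, 34/3)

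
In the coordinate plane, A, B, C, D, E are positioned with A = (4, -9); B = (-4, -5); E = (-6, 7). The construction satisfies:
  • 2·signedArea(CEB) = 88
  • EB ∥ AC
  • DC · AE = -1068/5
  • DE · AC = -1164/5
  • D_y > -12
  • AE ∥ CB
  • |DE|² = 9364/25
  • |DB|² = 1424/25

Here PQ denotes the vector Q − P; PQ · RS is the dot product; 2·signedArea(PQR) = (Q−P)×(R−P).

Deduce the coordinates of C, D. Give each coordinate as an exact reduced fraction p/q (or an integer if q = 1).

C = (6, -21)
D = (0, -57/5)

1. C_x = 6  [AE ∥ CB ∩ EB ∥ AC]
2. C_y = -21  [AE ∥ CB ∩ EB ∥ AC]
   → C = (6, -21)
3. D_x = 0  [DC · AE = -1068/5 ∩ DE · AC = -1164/5]
4. D_y = -57/5  [DC · AE = -1068/5 ∩ DE · AC = -1164/5]
   → D = (0, -57/5)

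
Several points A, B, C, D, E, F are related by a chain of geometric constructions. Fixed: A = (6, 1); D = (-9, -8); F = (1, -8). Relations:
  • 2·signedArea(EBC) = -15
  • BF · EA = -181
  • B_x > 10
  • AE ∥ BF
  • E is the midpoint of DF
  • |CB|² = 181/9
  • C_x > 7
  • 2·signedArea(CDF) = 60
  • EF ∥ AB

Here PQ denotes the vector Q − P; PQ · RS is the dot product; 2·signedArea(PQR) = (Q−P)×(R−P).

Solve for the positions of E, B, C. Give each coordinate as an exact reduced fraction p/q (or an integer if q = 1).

B = (11, 1)
C = (23/3, -2)
E = (-4, -8)

1. E_x = -4  [E is the midpoint of DF]
2. E_y = -8  [E is the midpoint of DF]
   → E = (-4, -8)
3. B_x = 11  [AE ∥ BF ∩ EF ∥ AB]
4. B_y = 1  [AE ∥ BF ∩ EF ∥ AB]
   → B = (11, 1)
5. C_x = 23/3  [2·signedArea(CDF) = 60 ∩ 2·signedArea(EBC) = -15]
6. C_y = -2  [2·signedArea(CDF) = 60 ∩ 2·signedArea(EBC) = -15]
   → C = (23/3, -2)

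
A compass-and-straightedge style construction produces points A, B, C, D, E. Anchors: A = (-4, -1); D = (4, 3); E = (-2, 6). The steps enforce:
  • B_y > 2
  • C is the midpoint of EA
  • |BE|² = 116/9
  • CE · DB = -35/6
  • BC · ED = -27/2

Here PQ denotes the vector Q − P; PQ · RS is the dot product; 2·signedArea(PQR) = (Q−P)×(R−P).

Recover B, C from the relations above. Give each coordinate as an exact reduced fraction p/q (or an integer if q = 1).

B = (-2/3, 8/3)
C = (-3, 5/2)

1. C_x = -3  [C is the midpoint of EA]
2. C_y = 5/2  [C is the midpoint of EA]
   → C = (-3, 5/2)
3. B_x = -2/3  [BC · ED = -27/2 ∩ CE · DB = -35/6]
4. B_y = 8/3  [BC · ED = -27/2 ∩ CE · DB = -35/6]
   → B = (-2/3, 8/3)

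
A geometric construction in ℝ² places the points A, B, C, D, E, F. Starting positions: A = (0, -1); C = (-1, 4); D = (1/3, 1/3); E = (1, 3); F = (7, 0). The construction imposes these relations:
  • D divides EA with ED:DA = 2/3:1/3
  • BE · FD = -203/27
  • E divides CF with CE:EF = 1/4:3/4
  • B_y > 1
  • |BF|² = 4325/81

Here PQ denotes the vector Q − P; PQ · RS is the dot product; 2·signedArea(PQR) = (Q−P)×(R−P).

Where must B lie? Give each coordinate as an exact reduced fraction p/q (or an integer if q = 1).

1. B_x = -2/9  [line 20/3·x + -1/3·y + 50/27 = 0 ∩ |BF|² = 4325/81]
2. B_y = 10/9  [line 20/3·x + -1/3·y + 50/27 = 0 ∩ |BF|² = 4325/81]
   → B = (-2/9, 10/9)

B = (-2/9, 10/9)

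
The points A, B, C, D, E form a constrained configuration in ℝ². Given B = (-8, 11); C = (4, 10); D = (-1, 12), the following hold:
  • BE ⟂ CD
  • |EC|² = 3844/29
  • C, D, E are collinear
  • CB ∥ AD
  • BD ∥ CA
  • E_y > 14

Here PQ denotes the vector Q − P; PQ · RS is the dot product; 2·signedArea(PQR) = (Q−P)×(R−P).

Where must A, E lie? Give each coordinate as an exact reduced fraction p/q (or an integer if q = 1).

1. A_x = 11  [CB ∥ AD ∩ BD ∥ CA]
2. A_y = 11  [CB ∥ AD ∩ BD ∥ CA]
   → A = (11, 11)
3. E_x = -194/29  [C, D, E are collinear ∩ BE ⟂ CD]
4. E_y = 414/29  [C, D, E are collinear ∩ BE ⟂ CD]
   → E = (-194/29, 414/29)

A = (11, 11)
E = (-194/29, 414/29)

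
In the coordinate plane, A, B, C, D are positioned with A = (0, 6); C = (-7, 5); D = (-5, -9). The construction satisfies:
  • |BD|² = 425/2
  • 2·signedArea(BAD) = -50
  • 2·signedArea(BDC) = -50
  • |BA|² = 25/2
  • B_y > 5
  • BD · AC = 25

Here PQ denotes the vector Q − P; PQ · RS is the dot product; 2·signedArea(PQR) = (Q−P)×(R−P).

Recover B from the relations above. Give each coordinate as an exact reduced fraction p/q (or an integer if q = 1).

B = (-7/2, 11/2)

1. B_x = -7/2  [BD · AC = 25 ∩ 2·signedArea(BAD) = -50]
2. B_y = 11/2  [BD · AC = 25 ∩ 2·signedArea(BAD) = -50]
   → B = (-7/2, 11/2)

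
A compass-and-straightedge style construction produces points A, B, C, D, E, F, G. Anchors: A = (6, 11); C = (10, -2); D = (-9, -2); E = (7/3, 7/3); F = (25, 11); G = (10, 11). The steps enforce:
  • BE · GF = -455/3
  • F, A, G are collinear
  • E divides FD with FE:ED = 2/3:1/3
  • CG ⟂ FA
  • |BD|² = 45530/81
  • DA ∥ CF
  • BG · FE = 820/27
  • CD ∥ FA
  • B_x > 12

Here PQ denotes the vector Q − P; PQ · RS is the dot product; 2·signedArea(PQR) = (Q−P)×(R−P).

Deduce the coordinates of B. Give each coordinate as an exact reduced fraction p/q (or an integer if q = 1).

1. B_x = 112/9  [BE · GF = -455/3 ∩ BG · FE = 820/27]
2. B_y = 73/9  [BE · GF = -455/3 ∩ BG · FE = 820/27]
   → B = (112/9, 73/9)

B = (112/9, 73/9)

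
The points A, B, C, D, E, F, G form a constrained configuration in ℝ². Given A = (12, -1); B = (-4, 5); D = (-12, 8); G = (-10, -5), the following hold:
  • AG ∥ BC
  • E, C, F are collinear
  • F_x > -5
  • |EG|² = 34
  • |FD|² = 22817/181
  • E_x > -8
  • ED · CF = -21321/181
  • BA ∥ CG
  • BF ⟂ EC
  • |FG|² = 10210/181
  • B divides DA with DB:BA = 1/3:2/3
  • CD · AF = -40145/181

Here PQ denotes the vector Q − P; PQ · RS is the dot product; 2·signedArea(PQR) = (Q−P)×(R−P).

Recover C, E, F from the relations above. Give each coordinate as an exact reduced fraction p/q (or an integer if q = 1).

C = (-26, 1)
E = (-7, 0)
F = (-773/181, -26/181)

1. C_x = -26  [BA ∥ CG ∩ AG ∥ BC]
2. C_y = 1  [BA ∥ CG ∩ AG ∥ BC]
   → C = (-26, 1)
3. F_x = -773/181  [line 14·x + 7·y + 11004/181 = 0 ∩ |FD|² = 22817/181]
4. F_y = -26/181  [line 14·x + 7·y + 11004/181 = 0 ∩ |FD|² = 22817/181]
   → F = (-773/181, -26/181)
5. E_x = -7  [ED · CF = -21321/181 ∩ E, C, F are collinear]
6. E_y = 0  [ED · CF = -21321/181 ∩ E, C, F are collinear]
   → E = (-7, 0)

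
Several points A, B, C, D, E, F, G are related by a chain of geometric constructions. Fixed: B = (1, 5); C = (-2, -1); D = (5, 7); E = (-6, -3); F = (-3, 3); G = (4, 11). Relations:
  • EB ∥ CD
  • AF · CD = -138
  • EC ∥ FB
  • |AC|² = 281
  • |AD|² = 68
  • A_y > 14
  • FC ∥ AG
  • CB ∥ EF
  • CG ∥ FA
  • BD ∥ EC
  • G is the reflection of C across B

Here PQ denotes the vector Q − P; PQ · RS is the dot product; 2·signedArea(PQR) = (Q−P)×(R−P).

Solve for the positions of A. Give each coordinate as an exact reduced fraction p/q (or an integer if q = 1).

1. A_x = 3  [FC ∥ AG ∩ CG ∥ FA]
2. A_y = 15  [FC ∥ AG ∩ CG ∥ FA]
   → A = (3, 15)

A = (3, 15)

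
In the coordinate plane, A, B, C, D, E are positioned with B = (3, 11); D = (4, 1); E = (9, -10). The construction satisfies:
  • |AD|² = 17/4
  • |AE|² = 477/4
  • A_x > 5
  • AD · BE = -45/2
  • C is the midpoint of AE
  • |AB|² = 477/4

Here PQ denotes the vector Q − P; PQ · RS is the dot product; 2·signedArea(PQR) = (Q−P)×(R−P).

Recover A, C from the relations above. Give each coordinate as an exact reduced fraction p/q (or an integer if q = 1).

A = (6, 1/2)
C = (15/2, -19/4)

1. A_x = 6  [line -6·x + 21·y + 51/2 = 0 ∩ |AE|² = 477/4]
2. A_y = 1/2  [line -6·x + 21·y + 51/2 = 0 ∩ |AE|² = 477/4]
   → A = (6, 1/2)
3. C_x = 15/2  [C is the midpoint of AE]
4. C_y = -19/4  [C is the midpoint of AE]
   → C = (15/2, -19/4)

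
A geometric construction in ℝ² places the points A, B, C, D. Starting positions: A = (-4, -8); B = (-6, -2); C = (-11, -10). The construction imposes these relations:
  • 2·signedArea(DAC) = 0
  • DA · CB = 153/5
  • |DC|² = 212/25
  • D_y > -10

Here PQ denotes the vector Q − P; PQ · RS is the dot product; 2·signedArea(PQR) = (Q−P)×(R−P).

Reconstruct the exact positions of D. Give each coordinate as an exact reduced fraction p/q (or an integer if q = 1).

D = (-41/5, -46/5)

1. D_x = -41/5  [2·signedArea(DAC) = 0 ∩ DA · CB = 153/5]
2. D_y = -46/5  [2·signedArea(DAC) = 0 ∩ DA · CB = 153/5]
   → D = (-41/5, -46/5)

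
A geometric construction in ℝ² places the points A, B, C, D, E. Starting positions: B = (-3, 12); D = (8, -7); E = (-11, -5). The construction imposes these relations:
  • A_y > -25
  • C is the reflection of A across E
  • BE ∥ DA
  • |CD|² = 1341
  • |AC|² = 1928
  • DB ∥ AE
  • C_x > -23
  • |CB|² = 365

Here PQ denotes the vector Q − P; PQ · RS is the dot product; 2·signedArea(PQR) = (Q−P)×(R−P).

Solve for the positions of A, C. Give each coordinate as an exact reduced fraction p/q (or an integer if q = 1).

1. A_x = 0  [DB ∥ AE ∩ BE ∥ DA]
2. A_y = -24  [DB ∥ AE ∩ BE ∥ DA]
   → A = (0, -24)
3. C_x = -22  [C is the reflection of A across E]
4. C_y = 14  [C is the reflection of A across E]
   → C = (-22, 14)

A = (0, -24)
C = (-22, 14)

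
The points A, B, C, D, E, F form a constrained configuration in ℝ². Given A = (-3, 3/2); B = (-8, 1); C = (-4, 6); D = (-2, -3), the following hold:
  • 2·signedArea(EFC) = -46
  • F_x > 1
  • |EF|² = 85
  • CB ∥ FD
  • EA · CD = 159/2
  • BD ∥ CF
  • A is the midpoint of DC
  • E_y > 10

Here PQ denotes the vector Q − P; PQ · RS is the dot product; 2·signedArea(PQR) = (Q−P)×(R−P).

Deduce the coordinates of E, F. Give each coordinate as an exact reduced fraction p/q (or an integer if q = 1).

1. F_x = 2  [CB ∥ FD ∩ BD ∥ CF]
2. F_y = 2  [CB ∥ FD ∩ BD ∥ CF]
   → F = (2, 2)
3. E_x = 0  [EA · CD = 159/2 ∩ 2·signedArea(EFC) = -46]
4. E_y = 11  [EA · CD = 159/2 ∩ 2·signedArea(EFC) = -46]
   → E = (0, 11)

E = (0, 11)
F = (2, 2)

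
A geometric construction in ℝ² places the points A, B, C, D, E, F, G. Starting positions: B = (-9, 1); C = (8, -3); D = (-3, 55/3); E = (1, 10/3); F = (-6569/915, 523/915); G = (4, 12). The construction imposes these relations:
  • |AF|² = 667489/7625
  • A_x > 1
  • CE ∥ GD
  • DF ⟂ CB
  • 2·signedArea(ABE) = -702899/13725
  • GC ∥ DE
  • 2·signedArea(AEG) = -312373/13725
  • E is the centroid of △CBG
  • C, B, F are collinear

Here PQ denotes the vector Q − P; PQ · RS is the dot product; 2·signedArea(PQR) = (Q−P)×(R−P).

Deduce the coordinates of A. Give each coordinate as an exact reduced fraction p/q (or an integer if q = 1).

1. A_x = 8822/4575  [2·signedArea(ABE) = -702899/13725 ∩ 2·signedArea(AEG) = -312373/13725]
2. A_y = -7189/4575  [2·signedArea(ABE) = -702899/13725 ∩ 2·signedArea(AEG) = -312373/13725]
   → A = (8822/4575, -7189/4575)

A = (8822/4575, -7189/4575)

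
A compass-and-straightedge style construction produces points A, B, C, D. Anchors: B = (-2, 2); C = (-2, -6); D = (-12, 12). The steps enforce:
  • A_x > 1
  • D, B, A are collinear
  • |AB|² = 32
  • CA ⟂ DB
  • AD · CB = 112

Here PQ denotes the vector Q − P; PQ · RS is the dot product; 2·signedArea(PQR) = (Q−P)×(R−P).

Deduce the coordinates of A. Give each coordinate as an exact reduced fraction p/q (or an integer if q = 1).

1. A_x = 2  [D, B, A are collinear ∩ CA ⟂ DB]
2. A_y = -2  [D, B, A are collinear ∩ CA ⟂ DB]
   → A = (2, -2)

A = (2, -2)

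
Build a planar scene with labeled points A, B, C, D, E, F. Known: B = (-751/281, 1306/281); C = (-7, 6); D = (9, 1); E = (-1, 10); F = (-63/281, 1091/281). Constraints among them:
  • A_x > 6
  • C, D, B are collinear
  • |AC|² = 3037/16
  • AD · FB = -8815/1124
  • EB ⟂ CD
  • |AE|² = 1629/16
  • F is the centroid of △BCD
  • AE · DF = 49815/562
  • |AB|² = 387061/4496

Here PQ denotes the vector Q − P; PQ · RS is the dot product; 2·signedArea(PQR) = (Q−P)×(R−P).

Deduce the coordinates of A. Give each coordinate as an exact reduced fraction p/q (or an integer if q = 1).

1. A_x = 13/2  [line 2592/281·x + -810/281·y + -28431/562 = 0 ∩ |AC|² = 3037/16]
2. A_y = 13/4  [line 2592/281·x + -810/281·y + -28431/562 = 0 ∩ |AC|² = 3037/16]
   → A = (13/2, 13/4)

A = (13/2, 13/4)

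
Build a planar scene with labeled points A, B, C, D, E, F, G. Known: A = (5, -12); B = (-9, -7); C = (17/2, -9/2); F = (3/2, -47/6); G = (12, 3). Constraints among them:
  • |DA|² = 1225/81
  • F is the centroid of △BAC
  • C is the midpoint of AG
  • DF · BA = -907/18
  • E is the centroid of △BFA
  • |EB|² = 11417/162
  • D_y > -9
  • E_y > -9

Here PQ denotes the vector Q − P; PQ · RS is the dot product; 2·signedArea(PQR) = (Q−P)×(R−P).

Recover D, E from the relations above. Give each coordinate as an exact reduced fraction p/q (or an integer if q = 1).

1. D_x = 5  [line -14·x + 5·y + 995/9 = 0 ∩ |DA|² = 1225/81]
2. D_y = -73/9  [line -14·x + 5·y + 995/9 = 0 ∩ |DA|² = 1225/81]
   → D = (5, -73/9)
3. E_x = -5/6  [E is the centroid of △BFA]
4. E_y = -161/18  [E is the centroid of △BFA]
   → E = (-5/6, -161/18)

D = (5, -73/9)
E = (-5/6, -161/18)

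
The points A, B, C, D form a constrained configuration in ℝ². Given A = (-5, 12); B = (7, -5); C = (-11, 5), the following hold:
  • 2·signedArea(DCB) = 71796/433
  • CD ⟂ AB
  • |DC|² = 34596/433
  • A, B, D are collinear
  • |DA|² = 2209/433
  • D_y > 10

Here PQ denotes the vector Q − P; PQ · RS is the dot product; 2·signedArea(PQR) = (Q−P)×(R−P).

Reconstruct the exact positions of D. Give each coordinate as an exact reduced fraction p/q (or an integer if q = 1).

1. D_x = -1601/433  [A, B, D are collinear ∩ CD ⟂ AB]
2. D_y = 4397/433  [A, B, D are collinear ∩ CD ⟂ AB]
   → D = (-1601/433, 4397/433)

D = (-1601/433, 4397/433)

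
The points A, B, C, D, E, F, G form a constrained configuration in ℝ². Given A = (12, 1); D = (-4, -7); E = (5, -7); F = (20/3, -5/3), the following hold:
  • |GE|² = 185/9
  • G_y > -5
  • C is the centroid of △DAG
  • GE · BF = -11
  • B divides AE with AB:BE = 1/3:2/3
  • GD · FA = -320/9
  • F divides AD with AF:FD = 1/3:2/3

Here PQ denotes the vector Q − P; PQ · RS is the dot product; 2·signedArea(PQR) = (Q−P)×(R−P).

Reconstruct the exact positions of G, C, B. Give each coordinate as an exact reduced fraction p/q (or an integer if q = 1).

B = (29/3, -5/3)
C = (28/9, -31/9)
G = (4/3, -13/3)

1. G_x = 4/3  [line -16/3·x + -8/3·y + -40/9 = 0 ∩ |GE|² = 185/9]
2. G_y = -13/3  [line -16/3·x + -8/3·y + -40/9 = 0 ∩ |GE|² = 185/9]
   → G = (4/3, -13/3)
3. C_x = 28/9  [C is the centroid of △DAG]
4. C_y = -31/9  [C is the centroid of △DAG]
   → C = (28/9, -31/9)
5. B_x = 29/3  [B divides AE with AB:BE = 1/3:2/3]
6. B_y = -5/3  [B divides AE with AB:BE = 1/3:2/3]
   → B = (29/3, -5/3)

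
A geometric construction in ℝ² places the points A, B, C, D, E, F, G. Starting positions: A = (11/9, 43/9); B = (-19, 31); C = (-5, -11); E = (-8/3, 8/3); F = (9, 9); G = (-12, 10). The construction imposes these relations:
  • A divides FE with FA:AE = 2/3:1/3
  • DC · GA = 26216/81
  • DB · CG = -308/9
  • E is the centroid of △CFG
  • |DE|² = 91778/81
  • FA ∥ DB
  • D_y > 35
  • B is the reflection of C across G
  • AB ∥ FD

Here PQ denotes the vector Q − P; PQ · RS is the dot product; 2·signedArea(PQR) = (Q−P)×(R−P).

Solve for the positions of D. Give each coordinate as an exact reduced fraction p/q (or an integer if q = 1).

D = (-101/9, 317/9)

1. D_x = -101/9  [FA ∥ DB ∩ AB ∥ FD]
2. D_y = 317/9  [FA ∥ DB ∩ AB ∥ FD]
   → D = (-101/9, 317/9)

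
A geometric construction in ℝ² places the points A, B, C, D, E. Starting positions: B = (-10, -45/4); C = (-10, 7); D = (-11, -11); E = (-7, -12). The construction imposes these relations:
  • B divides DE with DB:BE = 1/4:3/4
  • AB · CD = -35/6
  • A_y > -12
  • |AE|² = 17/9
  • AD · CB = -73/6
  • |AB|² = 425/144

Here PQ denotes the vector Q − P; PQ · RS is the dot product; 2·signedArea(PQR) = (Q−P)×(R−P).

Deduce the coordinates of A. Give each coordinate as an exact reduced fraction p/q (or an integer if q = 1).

1. A_x = -25/3  [AB · CD = -35/6 ∩ AD · CB = -73/6]
2. A_y = -35/3  [AB · CD = -35/6 ∩ AD · CB = -73/6]
   → A = (-25/3, -35/3)

A = (-25/3, -35/3)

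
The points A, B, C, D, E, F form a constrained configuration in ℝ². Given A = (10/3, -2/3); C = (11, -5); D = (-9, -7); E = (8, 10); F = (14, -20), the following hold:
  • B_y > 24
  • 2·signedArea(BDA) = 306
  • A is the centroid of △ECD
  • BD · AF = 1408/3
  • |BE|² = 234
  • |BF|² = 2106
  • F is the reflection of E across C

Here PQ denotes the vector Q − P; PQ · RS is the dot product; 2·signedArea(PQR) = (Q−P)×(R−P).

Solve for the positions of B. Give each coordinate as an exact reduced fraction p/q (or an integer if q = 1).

1. B_x = 5  [2·signedArea(BDA) = 306 ∩ BD · AF = 1408/3]
2. B_y = 25  [2·signedArea(BDA) = 306 ∩ BD · AF = 1408/3]
   → B = (5, 25)

B = (5, 25)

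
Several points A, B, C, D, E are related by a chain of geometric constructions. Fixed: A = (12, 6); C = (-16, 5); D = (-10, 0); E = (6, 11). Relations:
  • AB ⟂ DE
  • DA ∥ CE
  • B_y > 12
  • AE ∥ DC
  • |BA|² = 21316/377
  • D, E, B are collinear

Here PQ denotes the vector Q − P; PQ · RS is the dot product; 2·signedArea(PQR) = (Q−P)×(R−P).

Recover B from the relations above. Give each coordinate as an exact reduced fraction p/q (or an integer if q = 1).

B = (2918/377, 4598/377)

1. B_x = 2918/377  [D, E, B are collinear ∩ AB ⟂ DE]
2. B_y = 4598/377  [D, E, B are collinear ∩ AB ⟂ DE]
   → B = (2918/377, 4598/377)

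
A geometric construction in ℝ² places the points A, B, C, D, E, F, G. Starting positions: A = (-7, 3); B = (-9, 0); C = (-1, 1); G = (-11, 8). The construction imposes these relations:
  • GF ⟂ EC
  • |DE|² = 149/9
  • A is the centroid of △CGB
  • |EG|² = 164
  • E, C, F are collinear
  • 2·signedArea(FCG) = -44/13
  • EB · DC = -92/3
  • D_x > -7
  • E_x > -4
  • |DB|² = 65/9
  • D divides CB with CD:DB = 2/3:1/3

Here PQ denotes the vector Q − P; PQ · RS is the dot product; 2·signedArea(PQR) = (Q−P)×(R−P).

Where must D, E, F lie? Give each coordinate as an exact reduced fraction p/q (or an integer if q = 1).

1. D_x = -19/3  [D divides CB with CD:DB = 2/3:1/3]
2. D_y = 1/3  [D divides CB with CD:DB = 2/3:1/3]
   → D = (-19/3, 1/3)
3. E_x = -3  [line -16/3·x + -2/3·y + -52/3 = 0 ∩ |EG|² = 164]
4. E_y = -2  [line -16/3·x + -2/3·y + -52/3 = 0 ∩ |EG|² = 164]
   → E = (-3, -2)
5. F_x = -11/13  [E, C, F are collinear ∩ GF ⟂ EC]
6. F_y = 16/13  [E, C, F are collinear ∩ GF ⟂ EC]
   → F = (-11/13, 16/13)

D = (-19/3, 1/3)
E = (-3, -2)
F = (-11/13, 16/13)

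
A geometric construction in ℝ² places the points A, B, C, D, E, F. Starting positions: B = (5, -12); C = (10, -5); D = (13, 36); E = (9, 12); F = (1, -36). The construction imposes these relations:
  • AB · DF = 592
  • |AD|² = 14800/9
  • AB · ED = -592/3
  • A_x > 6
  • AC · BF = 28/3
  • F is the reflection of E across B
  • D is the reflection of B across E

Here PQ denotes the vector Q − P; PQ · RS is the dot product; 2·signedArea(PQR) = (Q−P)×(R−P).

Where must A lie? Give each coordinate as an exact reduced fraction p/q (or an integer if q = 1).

1. A_x = 19/3  [line 4·x + 24·y + 212/3 = 0 ∩ |AD|² = 14800/9]
2. A_y = -4  [line 4·x + 24·y + 212/3 = 0 ∩ |AD|² = 14800/9]
   → A = (19/3, -4)

A = (19/3, -4)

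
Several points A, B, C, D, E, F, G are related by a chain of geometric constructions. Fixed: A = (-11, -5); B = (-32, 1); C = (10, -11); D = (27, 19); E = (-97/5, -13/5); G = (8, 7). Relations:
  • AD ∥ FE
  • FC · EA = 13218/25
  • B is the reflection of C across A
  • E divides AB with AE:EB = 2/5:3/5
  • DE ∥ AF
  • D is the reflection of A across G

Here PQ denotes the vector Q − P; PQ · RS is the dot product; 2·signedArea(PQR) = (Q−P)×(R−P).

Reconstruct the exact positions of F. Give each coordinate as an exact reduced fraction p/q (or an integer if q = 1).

F = (-287/5, -133/5)

1. F_x = -287/5  [AD ∥ FE ∩ DE ∥ AF]
2. F_y = -133/5  [AD ∥ FE ∩ DE ∥ AF]
   → F = (-287/5, -133/5)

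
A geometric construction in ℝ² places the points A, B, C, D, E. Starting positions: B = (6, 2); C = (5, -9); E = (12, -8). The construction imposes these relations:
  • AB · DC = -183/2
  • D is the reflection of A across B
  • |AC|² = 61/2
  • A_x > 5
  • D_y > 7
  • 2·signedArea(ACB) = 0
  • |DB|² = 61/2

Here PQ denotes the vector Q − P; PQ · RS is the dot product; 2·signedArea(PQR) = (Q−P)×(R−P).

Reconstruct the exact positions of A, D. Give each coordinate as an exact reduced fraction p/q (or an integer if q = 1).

1. A_x = 11/2  [line -11·x + 1·y + 64 = 0 ∩ |AC|² = 61/2]
2. A_y = -7/2  [line -11·x + 1·y + 64 = 0 ∩ |AC|² = 61/2]
   → A = (11/2, -7/2)
3. D_x = 13/2  [D is the reflection of A across B]
4. D_y = 15/2  [D is the reflection of A across B]
   → D = (13/2, 15/2)

A = (11/2, -7/2)
D = (13/2, 15/2)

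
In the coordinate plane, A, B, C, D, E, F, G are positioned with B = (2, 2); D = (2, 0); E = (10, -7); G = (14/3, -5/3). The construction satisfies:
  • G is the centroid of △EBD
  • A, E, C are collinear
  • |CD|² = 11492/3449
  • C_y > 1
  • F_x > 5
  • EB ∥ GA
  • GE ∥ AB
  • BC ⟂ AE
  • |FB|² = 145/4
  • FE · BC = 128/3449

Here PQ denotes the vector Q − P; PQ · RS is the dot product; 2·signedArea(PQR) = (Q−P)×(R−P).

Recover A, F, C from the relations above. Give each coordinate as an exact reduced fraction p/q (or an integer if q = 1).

A = (-10/3, 22/3)
C = (6210/3449, 6258/3449)
F = (6, -5/2)

1. A_x = -10/3  [GE ∥ AB ∩ EB ∥ GA]
2. A_y = 22/3  [GE ∥ AB ∩ EB ∥ GA]
   → A = (-10/3, 22/3)
3. C_x = 6210/3449  [A, E, C are collinear ∩ BC ⟂ AE]
4. C_y = 6258/3449  [A, E, C are collinear ∩ BC ⟂ AE]
   → C = (6210/3449, 6258/3449)
5. F_x = 6  [line 688/3449·x + 640/3449·y + -2528/3449 = 0 ∩ |FB|² = 145/4]
6. F_y = -5/2  [line 688/3449·x + 640/3449·y + -2528/3449 = 0 ∩ |FB|² = 145/4]
   → F = (6, -5/2)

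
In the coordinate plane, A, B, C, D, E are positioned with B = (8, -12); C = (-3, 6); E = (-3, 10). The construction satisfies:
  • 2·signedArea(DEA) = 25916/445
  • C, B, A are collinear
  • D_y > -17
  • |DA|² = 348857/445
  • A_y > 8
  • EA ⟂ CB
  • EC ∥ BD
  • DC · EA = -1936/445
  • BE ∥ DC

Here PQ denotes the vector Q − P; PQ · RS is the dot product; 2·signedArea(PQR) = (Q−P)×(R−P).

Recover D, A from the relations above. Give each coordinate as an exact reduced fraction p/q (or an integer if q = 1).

1. D_x = 8  [BE ∥ DC ∩ EC ∥ BD]
2. D_y = -16  [BE ∥ DC ∩ EC ∥ BD]
   → D = (8, -16)
3. A_x = -2127/445  [C, B, A are collinear ∩ EA ⟂ CB]
4. A_y = 3966/445  [C, B, A are collinear ∩ EA ⟂ CB]
   → A = (-2127/445, 3966/445)

A = (-2127/445, 3966/445)
D = (8, -16)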